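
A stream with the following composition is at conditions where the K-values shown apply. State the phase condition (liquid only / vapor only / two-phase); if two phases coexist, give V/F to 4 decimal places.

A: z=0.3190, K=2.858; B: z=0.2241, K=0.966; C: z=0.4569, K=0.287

two-phase, V/F = 0.2507

ΣzᵢKᵢ = 1.2593; Σzᵢ/Kᵢ = 1.9356.
Both exceed 1, so a two-phase solution exists.
Let ψ = V/F and solve Σ zᵢ(Kᵢ−1)/(1+ψ(Kᵢ−1)) = 0.
Newton iteration, ψ⁰ = 0.5:
  ψ = 0.5000: g = -0.20674, g' = -0.8571 → ψ = 0.2588
  ψ = 0.2588: g = -0.00693, g' = -0.8517 → ψ = 0.2507
Converged at ψ = 0.2507.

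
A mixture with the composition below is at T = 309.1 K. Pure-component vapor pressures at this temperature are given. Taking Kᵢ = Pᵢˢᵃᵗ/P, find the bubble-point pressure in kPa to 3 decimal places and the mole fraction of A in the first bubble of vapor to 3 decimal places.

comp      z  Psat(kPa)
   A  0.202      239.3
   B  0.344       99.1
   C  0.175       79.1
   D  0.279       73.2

Pbub = 116.694 kPa, y_A = 0.414

At the bubble point ψ → 0, so ΣzᵢKᵢ = 1 with Kᵢ = Pᵢˢᵃᵗ/P ⇒ P = ΣzᵢPᵢˢᵃᵗ.
P = 0.202·239.3 + 0.344·99.1 + 0.175·79.1 + 0.279·73.2 = 116.694 kPa
yᵢ = zᵢPᵢˢᵃᵗ/P ⇒ y_A = 0.202·239.3/116.694 = 0.414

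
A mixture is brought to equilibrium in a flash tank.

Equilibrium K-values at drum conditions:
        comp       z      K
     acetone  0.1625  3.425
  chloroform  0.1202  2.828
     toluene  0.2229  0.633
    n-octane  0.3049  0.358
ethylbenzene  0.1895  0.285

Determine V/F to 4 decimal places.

Material balance + equilibrium reduce to Σ zᵢ(Kᵢ−1)/(1+V/F(Kᵢ−1)) = 0.
g(0) = ΣzᵢKᵢ − 1 = 0.2007 and g(1) = 1 − Σzᵢ/Kᵢ = -0.9587, so a root lies in (0, 1).
Newton–Raphson from V/F = 0.5:
  V/F = 0.5000: g = -0.30645, g' = -0.8571 → V/F = 0.1425
  V/F = 0.1425: g = 0.01457, g' = -1.0864 → V/F = 0.1559
  V/F = 0.1559: g = 0.00019, g' = -1.0582 → V/F = 0.1561
Converged at V/F = 0.1561.

V/F = 0.1561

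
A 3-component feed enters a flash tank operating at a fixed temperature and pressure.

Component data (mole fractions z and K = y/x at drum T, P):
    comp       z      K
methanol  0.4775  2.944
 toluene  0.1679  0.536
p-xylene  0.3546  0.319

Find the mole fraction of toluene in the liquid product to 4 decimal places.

x_toluene = 0.2191

Newton–Raphson from V/F = 0.5:
  V/F = 0.5000: g = 0.00312, g' = -0.9034 → V/F = 0.5035
Converged at V/F = 0.5035.
Compositions from xᵢ = zᵢ/(1+V/F(Kᵢ−1)), yᵢ = Kᵢxᵢ:
  methanol: x = 0.2413, y = 0.7104
  toluene: x = 0.2191, y = 0.1174
  p-xylene: x = 0.5396, y = 0.1721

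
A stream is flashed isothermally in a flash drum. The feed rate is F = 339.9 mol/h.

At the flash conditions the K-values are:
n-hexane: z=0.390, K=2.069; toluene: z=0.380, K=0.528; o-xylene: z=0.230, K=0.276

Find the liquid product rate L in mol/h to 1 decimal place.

L = 300.8 mol/h

Newton–Raphson from ψ = 0.5:
  ψ = 0.500: g = -0.2241, g' = -0.630 → ψ = 0.145
  ψ = 0.145: g = -0.0174, g' = -0.582 → ψ = 0.115
Converged at ψ = 0.115.
Then V = ψ·F = 0.1149·339.9 = 39.1 mol/h and L = F − V = 300.8 mol/h.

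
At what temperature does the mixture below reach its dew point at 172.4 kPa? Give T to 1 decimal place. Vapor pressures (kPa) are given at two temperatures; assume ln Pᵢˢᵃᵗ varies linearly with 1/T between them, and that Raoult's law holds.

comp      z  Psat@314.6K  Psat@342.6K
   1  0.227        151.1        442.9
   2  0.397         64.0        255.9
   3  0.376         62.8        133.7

Dew-point temperature: Σzᵢ·P/Pᵢˢᵃᵗ(T) = 1. Interpolate ln Pᵢˢᵃᵗ = aᵢ + bᵢ/T.
  T = 314.6 K: ΣzᵢP/Pᵢˢᵃᵗ = 2.3606
  T = 342.6 K: ΣzᵢP/Pᵢˢᵃᵗ = 0.8407
  T = 328.6 K: ΣzᵢP/Pᵢˢᵃᵗ = 1.3632
  T = 335.6 K: ΣzᵢP/Pᵢˢᵃᵗ = 1.0625
  T = 339.1 K: ΣzᵢP/Pᵢˢᵃᵗ = 0.9434
  T = 337.4 K: ΣzᵢP/Pᵢˢᵃᵗ = 0.9991
Interpolating between 335.6 K and 337.4 K gives T ≈ 337.4 K.

T = 337.4 K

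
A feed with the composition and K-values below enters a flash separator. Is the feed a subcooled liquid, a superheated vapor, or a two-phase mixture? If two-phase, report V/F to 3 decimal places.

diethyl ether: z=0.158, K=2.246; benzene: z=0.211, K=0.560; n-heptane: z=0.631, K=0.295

ΣzᵢKᵢ = 0.659; Σzᵢ/Kᵢ = 2.586.
Since ΣzᵢKᵢ < 1 the mixture is below its bubble point — single liquid phase.

subcooled liquid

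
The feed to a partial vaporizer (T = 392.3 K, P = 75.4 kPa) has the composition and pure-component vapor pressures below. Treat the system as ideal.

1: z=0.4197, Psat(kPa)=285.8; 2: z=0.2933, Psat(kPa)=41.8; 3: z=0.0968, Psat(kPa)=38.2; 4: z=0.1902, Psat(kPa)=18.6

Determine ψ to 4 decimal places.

Raoult's law: Kᵢ = Pᵢˢᵃᵗ/P = Pᵢˢᵃᵗ/75.4.
  K_1 = 285.8/75.4 = 3.790451, K_2 = 41.8/75.4 = 0.554377, K_3 = 38.2/75.4 = 0.506631, K_4 = 18.6/75.4 = 0.246684
Material balance + equilibrium reduce to Σ zᵢ(Kᵢ−1)/(1+ψ(Kᵢ−1)) = 0.
g(0) = ΣzᵢKᵢ − 1 = 0.8494 and g(1) = 1 − Σzᵢ/Kᵢ = -0.6019, so a root lies in (0, 1).
Newton iteration, ψ⁰ = 0.32:
  ψ = 0.3200: g = 0.22075, g' = -1.2119 → ψ = 0.5022
  ψ = 0.5022: g = 0.02540, g' = -0.9843 → ψ = 0.5280
  ψ = 0.5280: g = 0.00014, g' = -0.9745 → ψ = 0.5281
Converged at ψ = 0.5281.

ψ = 0.5281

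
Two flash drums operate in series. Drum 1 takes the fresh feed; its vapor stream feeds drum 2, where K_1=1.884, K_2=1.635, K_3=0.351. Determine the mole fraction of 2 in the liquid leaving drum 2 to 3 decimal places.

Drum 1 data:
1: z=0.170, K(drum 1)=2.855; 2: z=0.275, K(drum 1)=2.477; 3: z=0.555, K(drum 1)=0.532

Drum 1:
Material balance + equilibrium reduce to Σ zᵢ(Kᵢ−1)/(1+ψ₁(Kᵢ−1)) = 0.
g(0) = ΣzᵢKᵢ − 1 = 0.462 and g(1) = 1 − Σzᵢ/Kᵢ = -0.214, so a root lies in (0, 1).
Newton–Raphson from ψ₁ = 0.5:
  ψ₁ = 0.500: g = 0.0582, g' = -0.563 → ψ₁ = 0.603
  ψ₁ = 0.603: g = 0.0017, g' = -0.534 → ψ₁ = 0.606
Converged at ψ₁ = 0.606.
Drum-1 compositions:
  1: x = 0.080, y = 0.228
  2: x = 0.145, y = 0.359
  3: x = 0.775, y = 0.412
Drum-2 feed = drum-1 vapor: z₂ = (0.2284, 0.3593, 0.4123).
Drum 2:
Newton iteration, ψ₂⁰ = 0.63:
  ψ₂ = 0.630: g = -0.1600, g' = -0.644 → ψ₂ = 0.382
  ψ₂ = 0.382: g = -0.0211, g' = -0.501 → ψ₂ = 0.340
  ψ₂ = 0.340: g = -0.0002, g' = -0.489 → ψ₂ = 0.339
Converged at ψ₂ = 0.339.
  1: x = 0.176, y = 0.331
  2: x = 0.296, y = 0.483
  3: x = 0.529, y = 0.186

x_2 (drum 2) = 0.296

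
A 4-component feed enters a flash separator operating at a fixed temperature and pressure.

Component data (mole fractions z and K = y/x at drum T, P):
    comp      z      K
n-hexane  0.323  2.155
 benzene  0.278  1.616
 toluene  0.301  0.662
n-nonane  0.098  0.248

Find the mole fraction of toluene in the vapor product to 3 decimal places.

y_toluene = 0.270

Let β = V/F and solve Σ zᵢ(Kᵢ−1)/(1+β(Kᵢ−1)) = 0.
Feasibility: ΣzᵢKᵢ = 1.369, Σzᵢ/Kᵢ = 1.172 — both > 1, two phases present.
Iterate (Newton) starting at β = 0.5:
  β = 0.500: g = 0.1269, g' = -0.427 → β = 0.797
  β = 0.797: g = -0.0142, g' = -0.574 → β = 0.772
Converged at β = 0.772.
Compositions from xᵢ = zᵢ/(1+β(Kᵢ−1)), yᵢ = Kᵢxᵢ:
  n-hexane: x = 0.171, y = 0.368
  benzene: x = 0.188, y = 0.304
  toluene: x = 0.407, y = 0.270
  n-nonane: x = 0.234, y = 0.058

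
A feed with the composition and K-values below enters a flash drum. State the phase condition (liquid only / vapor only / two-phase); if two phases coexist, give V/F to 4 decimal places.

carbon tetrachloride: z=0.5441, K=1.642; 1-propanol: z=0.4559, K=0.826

vapor only

ΣzᵢKᵢ = 1.2700; Σzᵢ/Kᵢ = 0.8833.
Since Σzᵢ/Kᵢ < 1 the mixture is above its dew point — single vapor phase.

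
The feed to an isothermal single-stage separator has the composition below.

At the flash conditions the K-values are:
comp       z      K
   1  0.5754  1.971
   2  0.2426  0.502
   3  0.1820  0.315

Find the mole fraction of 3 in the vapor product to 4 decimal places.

Let ψ = V/F and solve Σ zᵢ(Kᵢ−1)/(1+ψ(Kᵢ−1)) = 0.
Check two-phase: ΣzᵢKᵢ = 1.3132 > 1 and Σzᵢ/Kᵢ = 1.3530 > 1, so g(0) = 0.3132 > 0 and g(1) = -0.3530 < 0.
Newton–Raphson from ψ = 0.34:
  ψ = 0.3400: g = 0.11208, g' = -0.5389 → ψ = 0.5480
  ψ = 0.5480: g = -0.00106, g' = -0.5638 → ψ = 0.5461
Converged at ψ = 0.5461.
Compositions from xᵢ = zᵢ/(1+ψ(Kᵢ−1)), yᵢ = Kᵢxᵢ:
  1: x = 0.3760, y = 0.7411
  2: x = 0.3332, y = 0.1673
  3: x = 0.2908, y = 0.0916

y_3 = 0.0916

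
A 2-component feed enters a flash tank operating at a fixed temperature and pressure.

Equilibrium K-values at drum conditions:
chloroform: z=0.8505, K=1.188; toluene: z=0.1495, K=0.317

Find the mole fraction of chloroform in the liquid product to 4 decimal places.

Binary case is linear: z₁(K₁−1)(1+ψ(K₂−1)) + z₂(K₂−1)(1+ψ(K₁−1)) = 0
⇒ ψ = [z₁(K₁−1)+z₂(K₂−1)] / [−(K₁−1)(K₂−1)] = 0.05779/0.12840 = 0.4500
Compositions from xᵢ = zᵢ/(1+ψ(Kᵢ−1)), yᵢ = Kᵢxᵢ:
  chloroform: x = 0.7842, y = 0.9316
  toluene: x = 0.2158, y = 0.0684

x_chloroform = 0.7842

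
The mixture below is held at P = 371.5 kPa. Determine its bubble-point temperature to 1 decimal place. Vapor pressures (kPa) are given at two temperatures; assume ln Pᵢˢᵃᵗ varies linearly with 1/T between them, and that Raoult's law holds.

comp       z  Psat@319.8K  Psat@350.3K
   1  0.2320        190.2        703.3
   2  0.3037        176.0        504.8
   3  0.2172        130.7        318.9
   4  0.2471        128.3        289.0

T = 344.0 K

Bubble-point temperature: ΣzᵢPᵢˢᵃᵗ(T) = P. Interpolate ln Pᵢˢᵃᵗ = aᵢ + bᵢ/T.
  T = 319.8 K: ΣzᵢPᵢˢᵃᵗ = 157.67 kPa
  T = 350.3 K: ΣzᵢPᵢˢᵃᵗ = 457.15 kPa
  T = 335.1 K: ΣzᵢPᵢˢᵃᵗ = 274.33 kPa
  T = 342.7 K: ΣzᵢPᵢˢᵃᵗ = 355.79 kPa
  T = 346.5 K: ΣzᵢPᵢˢᵃᵗ = 403.76 kPa
  T = 344.6 K: ΣzᵢPᵢˢᵃᵗ = 379.13 kPa
Interpolating between 342.7 K and 344.6 K gives T ≈ 344.0 K.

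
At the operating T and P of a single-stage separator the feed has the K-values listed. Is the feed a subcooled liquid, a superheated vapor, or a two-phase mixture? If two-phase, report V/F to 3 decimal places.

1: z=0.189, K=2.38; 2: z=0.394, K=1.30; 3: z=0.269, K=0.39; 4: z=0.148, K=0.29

ΣzᵢKᵢ = 1.110; Σzᵢ/Kᵢ = 1.583.
Both exceed 1, so a two-phase solution exists.
Let ψ = V/F and solve Σ zᵢ(Kᵢ−1)/(1+ψ(Kᵢ−1)) = 0.
Newton–Raphson from ψ = 0.43:
  ψ = 0.430: g = -0.1053, g' = -0.508 → ψ = 0.223
  ψ = 0.223: g = -0.0044, g' = -0.481 → ψ = 0.214
Converged at ψ = 0.214.

two-phase, V/F = 0.214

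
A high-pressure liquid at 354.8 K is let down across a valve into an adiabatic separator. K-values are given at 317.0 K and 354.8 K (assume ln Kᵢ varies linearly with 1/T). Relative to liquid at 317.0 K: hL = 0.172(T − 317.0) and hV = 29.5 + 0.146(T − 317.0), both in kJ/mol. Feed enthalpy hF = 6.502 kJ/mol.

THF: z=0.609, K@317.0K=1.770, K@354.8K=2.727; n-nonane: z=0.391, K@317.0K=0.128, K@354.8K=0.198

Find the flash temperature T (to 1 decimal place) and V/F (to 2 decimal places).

Adiabatic flash: solve Rachford–Rice at each trial T, then check hF = ψ·hV(T) + (1−ψ)·hL(T).
  T = 317.0 K: K = (1.770, 0.128), RR gives ψ = 0.191, H_out = 5.623 kJ/mol
  T = 354.8 K: K = (2.727, 0.198), RR gives ψ = 0.533, H_out = 21.700 kJ/mol
  T = 335.9 K: K = (2.224, 0.161), RR gives ψ = 0.407, H_out = 15.044 kJ/mol
  T = 326.4 K: K = (1.989, 0.144), RR gives ψ = 0.316, H_out = 10.869 kJ/mol
  T = 321.7 K: K = (1.878, 0.136), RR gives ψ = 0.259, H_out = 8.431 kJ/mol
  T = 319.4 K: K = (1.825, 0.132), RR gives ψ = 0.228, H_out = 7.111 kJ/mol
Linear interpolation between T = 317.0 (H_out = 5.623) and T = 319.4 (H_out = 7.111) on hF = 6.502 gives T ≈ 318.4 K, at which ψ = 0.21.

T = 318.4 K, V/F = 0.21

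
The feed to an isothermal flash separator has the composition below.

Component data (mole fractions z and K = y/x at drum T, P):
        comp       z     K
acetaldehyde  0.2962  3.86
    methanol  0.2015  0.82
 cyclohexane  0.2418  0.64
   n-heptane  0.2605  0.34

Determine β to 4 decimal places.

β = 0.4268

Material balance + equilibrium reduce to Σ zᵢ(Kᵢ−1)/(1+β(Kᵢ−1)) = 0.
g(0) = ΣzᵢKᵢ − 1 = 0.5519 and g(1) = 1 − Σzᵢ/Kᵢ = -0.4665, so a root lies in (0, 1).
Newton iteration, β⁰ = 0.5:
  β = 0.5000: g = -0.05401, g' = -0.7176 → β = 0.4247
  β = 0.4247: g = 0.00157, g' = -0.7644 → β = 0.4268
Converged at β = 0.4268.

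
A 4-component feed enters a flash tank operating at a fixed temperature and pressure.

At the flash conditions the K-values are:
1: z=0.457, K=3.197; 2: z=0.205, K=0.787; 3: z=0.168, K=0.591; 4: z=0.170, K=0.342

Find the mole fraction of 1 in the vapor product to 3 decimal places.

y_1 = 0.547

Material balance + equilibrium reduce to Σ zᵢ(Kᵢ−1)/(1+V/F(Kᵢ−1)) = 0.
g(0) = ΣzᵢKᵢ − 1 = 0.780 and g(1) = 1 − Σzᵢ/Kᵢ = -0.185, so a root lies in (0, 1).
Iterate (Newton) starting at V/F = 0.57:
  V/F = 0.570: g = 0.1275, g' = -0.683 → V/F = 0.757
  V/F = 0.757: g = 0.0028, g' = -0.675 → V/F = 0.761
Converged at V/F = 0.761.
Compositions from xᵢ = zᵢ/(1+V/F(Kᵢ−1)), yᵢ = Kᵢxᵢ:
  1: x = 0.171, y = 0.547
  2: x = 0.245, y = 0.193
  3: x = 0.244, y = 0.144
  4: x = 0.340, y = 0.116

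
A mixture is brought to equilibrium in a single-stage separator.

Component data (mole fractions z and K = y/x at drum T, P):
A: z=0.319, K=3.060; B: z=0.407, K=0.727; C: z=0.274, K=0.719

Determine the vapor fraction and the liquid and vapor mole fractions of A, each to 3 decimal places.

Material balance + equilibrium reduce to Σ zᵢ(Kᵢ−1)/(1+ψ(Kᵢ−1)) = 0.
Check two-phase: ΣzᵢKᵢ = 1.469 > 1 and Σzᵢ/Kᵢ = 1.045 > 1, so g(0) = 0.469 > 0 and g(1) = -0.045 < 0.
Newton iteration, ψ⁰ = 0.4:
  ψ = 0.400: g = 0.1488, g' = -0.473 → ψ = 0.715
  ψ = 0.715: g = 0.0314, g' = -0.302 → ψ = 0.819
  ψ = 0.819: g = 0.0015, g' = -0.274 → ψ = 0.824
Converged at ψ = 0.824.
Compositions from xᵢ = zᵢ/(1+ψ(Kᵢ−1)), yᵢ = Kᵢxᵢ:
  A: x = 0.118, y = 0.362
  B: x = 0.525, y = 0.382
  C: x = 0.357, y = 0.256

ψ = 0.824, x_A = 0.118, y_A = 0.362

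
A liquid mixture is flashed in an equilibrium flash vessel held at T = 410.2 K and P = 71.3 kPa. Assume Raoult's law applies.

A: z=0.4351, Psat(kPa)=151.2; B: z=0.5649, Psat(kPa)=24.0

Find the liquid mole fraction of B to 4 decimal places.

x_B = 0.6281

Raoult's law: Kᵢ = Pᵢˢᵃᵗ/P = Pᵢˢᵃᵗ/71.3.
  K_A = 151.2/71.3 = 2.120617, K_B = 24.0/71.3 = 0.336606
Rachford–Rice: g(β) = Σ zᵢ(Kᵢ−1)/(1+β(Kᵢ−1)) = 0.
Check two-phase: ΣzᵢKᵢ = 1.1128 > 1 and Σzᵢ/Kᵢ = 1.8834 > 1, so g(0) = 0.1128 > 0 and g(1) = -0.8834 < 0.
Binary case is linear: z₁(K₁−1)(1+β(K₂−1)) + z₂(K₂−1)(1+β(K₁−1)) = 0
⇒ β = [z₁(K₁−1)+z₂(K₂−1)] / [−(K₁−1)(K₂−1)] = 0.11283/0.74341 = 0.1518
Compositions from xᵢ = zᵢ/(1+β(Kᵢ−1)), yᵢ = Kᵢxᵢ:
  A: x = 0.3719, y = 0.7886
  B: x = 0.6281, y = 0.2114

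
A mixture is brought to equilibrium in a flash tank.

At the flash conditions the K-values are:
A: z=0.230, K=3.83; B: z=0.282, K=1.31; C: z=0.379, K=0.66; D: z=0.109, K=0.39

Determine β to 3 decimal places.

Rachford–Rice: g(β) = Σ zᵢ(Kᵢ−1)/(1+β(Kᵢ−1)) = 0.
g(0) = ΣzᵢKᵢ − 1 = 0.543 and g(1) = 1 − Σzᵢ/Kᵢ = -0.129, so a root lies in (0, 1).
Newton iteration, β⁰ = 0.5:
  β = 0.500: g = 0.0943, g' = -0.484 → β = 0.695
  β = 0.695: g = 0.0072, g' = -0.425 → β = 0.712
Converged at β = 0.712.

β = 0.712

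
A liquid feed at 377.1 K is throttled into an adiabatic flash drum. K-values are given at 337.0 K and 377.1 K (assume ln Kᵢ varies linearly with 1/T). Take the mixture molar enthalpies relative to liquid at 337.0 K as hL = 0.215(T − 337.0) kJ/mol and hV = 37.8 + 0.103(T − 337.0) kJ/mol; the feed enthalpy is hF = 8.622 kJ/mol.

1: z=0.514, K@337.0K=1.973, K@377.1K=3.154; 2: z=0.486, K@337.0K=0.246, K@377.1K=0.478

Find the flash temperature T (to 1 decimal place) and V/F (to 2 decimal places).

Adiabatic flash: solve Rachford–Rice at each trial T, then check hF = ψ·hV(T) + (1−ψ)·hL(T).
  T = 337.0 K: K = (1.973, 0.246), RR gives ψ = 0.182, H_out = 6.888 kJ/mol
  T = 377.1 K: K = (3.154, 0.478), RR gives ψ = 0.759, H_out = 33.904 kJ/mol
  T = 357.1 K: K = (2.529, 0.350), RR gives ψ = 0.473, H_out = 21.119 kJ/mol
  T = 347.1 K: K = (2.243, 0.295), RR gives ψ = 0.338, H_out = 14.573 kJ/mol
  T = 342.1 K: K = (2.107, 0.270), RR gives ψ = 0.265, H_out = 10.967 kJ/mol
  T = 339.6 K: K = (2.041, 0.258), RR gives ψ = 0.226, H_out = 9.029 kJ/mol
  T = 338.3 K: K = (2.007, 0.252), RR gives ψ = 0.204, H_out = 7.976 kJ/mol
Linear interpolation between T = 338.3 (H_out = 7.976) and T = 339.6 (H_out = 9.029) on hF = 8.622 gives T ≈ 339.1 K, at which ψ = 0.22.

T = 339.1 K, V/F = 0.22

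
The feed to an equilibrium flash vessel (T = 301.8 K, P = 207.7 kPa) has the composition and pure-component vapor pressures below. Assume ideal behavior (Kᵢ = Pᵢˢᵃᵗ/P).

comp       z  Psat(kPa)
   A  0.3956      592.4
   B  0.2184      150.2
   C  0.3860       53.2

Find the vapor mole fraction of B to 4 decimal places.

Raoult's law: Kᵢ = Pᵢˢᵃᵗ/P = Pᵢˢᵃᵗ/207.7.
  K_A = 592.4/207.7 = 2.852191, K_B = 150.2/207.7 = 0.723158, K_C = 53.2/207.7 = 0.256139
Rachford–Rice: g(ψ) = Σ zᵢ(Kᵢ−1)/(1+ψ(Kᵢ−1)) = 0.
Feasibility: ΣzᵢKᵢ = 1.3851, Σzᵢ/Kᵢ = 1.9477 — both > 1, two phases present.
Iterate (Newton) starting at ψ = 0.5:
  ψ = 0.5000: g = -0.14692, g' = -0.9298 → ψ = 0.3420
  ψ = 0.3420: g = -0.00330, g' = -0.9133 → ψ = 0.3384
Converged at ψ = 0.3384.
Compositions from xᵢ = zᵢ/(1+ψ(Kᵢ−1)), yᵢ = Kᵢxᵢ:
  A: x = 0.2432, y = 0.6936
  B: x = 0.2410, y = 0.1743
  C: x = 0.5158, y = 0.1321

y_B = 0.1743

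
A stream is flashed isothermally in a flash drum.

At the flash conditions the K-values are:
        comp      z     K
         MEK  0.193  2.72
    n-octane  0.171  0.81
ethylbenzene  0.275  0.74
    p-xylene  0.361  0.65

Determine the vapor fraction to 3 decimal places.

Material balance + equilibrium reduce to Σ zᵢ(Kᵢ−1)/(1+ψ(Kᵢ−1)) = 0.
Check two-phase: ΣzᵢKᵢ = 1.102 > 1 and Σzᵢ/Kᵢ = 1.209 > 1, so g(0) = 0.102 > 0 and g(1) = -0.209 < 0.
Iterate (Newton) starting at ψ = 0.67:
  ψ = 0.670: g = -0.1346, g' = -0.234 → ψ = 0.095
  ψ = 0.095: g = 0.0483, g' = -0.495 → ψ = 0.192
  ψ = 0.192: g = 0.0050, g' = -0.400 → ψ = 0.205
Converged at ψ = 0.205.

ψ = 0.205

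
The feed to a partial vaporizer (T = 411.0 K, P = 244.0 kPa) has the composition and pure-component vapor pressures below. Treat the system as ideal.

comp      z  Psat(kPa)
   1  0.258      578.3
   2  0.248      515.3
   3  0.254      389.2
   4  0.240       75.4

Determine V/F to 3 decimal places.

V/F = 0.854

Raoult's law: Kᵢ = Pᵢˢᵃᵗ/P = Pᵢˢᵃᵗ/244.0.
  K_1 = 578.3/244.0 = 2.37008, K_2 = 515.3/244.0 = 2.11189, K_3 = 389.2/244.0 = 1.59508, K_4 = 75.4/244.0 = 0.30902
Material balance + equilibrium reduce to Σ zᵢ(Kᵢ−1)/(1+V/F(Kᵢ−1)) = 0.
g(0) = ΣzᵢKᵢ − 1 = 0.615 and g(1) = 1 − Σzᵢ/Kᵢ = -0.162, so a root lies in (0, 1).
Newton iteration, V/F⁰ = 0.66:
  V/F = 0.660: g = 0.1483, g' = -0.669 → V/F = 0.882
  V/F = 0.882: g = -0.0259, g' = -0.967 → V/F = 0.855
  V/F = 0.855: g = -0.0008, g' = -0.907 → V/F = 0.854
Converged at V/F = 0.854.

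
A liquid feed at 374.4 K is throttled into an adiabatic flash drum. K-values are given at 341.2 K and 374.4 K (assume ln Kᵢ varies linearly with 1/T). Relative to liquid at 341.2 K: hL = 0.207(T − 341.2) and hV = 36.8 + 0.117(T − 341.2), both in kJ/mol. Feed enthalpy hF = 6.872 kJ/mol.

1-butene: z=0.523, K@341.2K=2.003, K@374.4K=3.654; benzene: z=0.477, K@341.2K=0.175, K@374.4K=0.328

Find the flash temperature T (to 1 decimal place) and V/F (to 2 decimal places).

Adiabatic flash: solve Rachford–Rice at each trial T, then check hF = ψ·hV(T) + (1−ψ)·hL(T).
  T = 341.2 K: K = (2.003, 0.175), RR gives ψ = 0.158, H_out = 5.828 kJ/mol
  T = 374.4 K: K = (3.654, 0.328), RR gives ψ = 0.599, H_out = 27.110 kJ/mol
  T = 357.8 K: K = (2.743, 0.243), RR gives ψ = 0.417, H_out = 18.172 kJ/mol
  T = 349.5 K: K = (2.353, 0.207), RR gives ψ = 0.307, H_out = 12.786 kJ/mol
  T = 345.4 K: K = (2.175, 0.191), RR gives ψ = 0.240, H_out = 9.624 kJ/mol
  T = 343.3 K: K = (2.088, 0.183), RR gives ψ = 0.201, H_out = 7.810 kJ/mol
Linear interpolation between T = 341.2 (H_out = 5.828) and T = 343.3 (H_out = 7.810) on hF = 6.872 gives T ≈ 342.3 K, at which ψ = 0.18.

T = 342.3 K, V/F = 0.18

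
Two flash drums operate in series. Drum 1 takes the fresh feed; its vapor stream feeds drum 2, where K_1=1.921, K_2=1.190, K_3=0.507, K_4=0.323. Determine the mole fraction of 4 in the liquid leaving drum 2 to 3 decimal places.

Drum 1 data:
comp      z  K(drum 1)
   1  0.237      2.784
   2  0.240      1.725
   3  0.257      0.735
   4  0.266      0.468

x_4 (drum 2) = 0.227

Drum 1:
Rachford–Rice: g(ψ₁) = Σ zᵢ(Kᵢ−1)/(1+ψ₁(Kᵢ−1)) = 0.
g(0) = ΣzᵢKᵢ − 1 = 0.387 and g(1) = 1 − Σzᵢ/Kᵢ = -0.142, so a root lies in (0, 1).
Newton–Raphson from ψ₁ = 0.41:
  ψ₁ = 0.410: g = 0.1209, g' = -0.472 → ψ₁ = 0.666
  ψ₁ = 0.666: g = 0.0087, g' = -0.422 → ψ₁ = 0.687
Converged at ψ₁ = 0.687.
Drum-1 compositions:
  1: x = 0.107, y = 0.297
  2: x = 0.160, y = 0.276
  3: x = 0.314, y = 0.231
  4: x = 0.419, y = 0.196
Drum-2 feed = drum-1 vapor: z₂ = (0.2966, 0.2764, 0.2309, 0.1961).
Drum 2:
Let ψ₂ = V/F and solve Σ zᵢ(Kᵢ−1)/(1+ψ₂(Kᵢ−1)) = 0.
Check two-phase: ΣzᵢKᵢ = 1.079 > 1 and Σzᵢ/Kᵢ = 1.449 > 1, so g(0) = 0.079 > 0 and g(1) = -0.449 < 0.
Iterate (Newton) starting at ψ₂ = 0.57:
  ψ₂ = 0.570: g = -0.1481, g' = -0.463 → ψ₂ = 0.250
  ψ₂ = 0.250: g = -0.0177, g' = -0.379 → ψ₂ = 0.204
Converged at ψ₂ = 0.204.
  1: x = 0.250, y = 0.480
  2: x = 0.266, y = 0.317
  3: x = 0.257, y = 0.130
  4: x = 0.227, y = 0.073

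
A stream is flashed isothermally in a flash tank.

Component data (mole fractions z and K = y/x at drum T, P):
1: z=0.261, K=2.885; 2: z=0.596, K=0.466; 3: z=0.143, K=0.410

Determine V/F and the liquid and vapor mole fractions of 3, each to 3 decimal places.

Newton iteration, V/F⁰ = 0.53:
  V/F = 0.530: g = -0.3205, g' = -0.668 → V/F = 0.050
  V/F = 0.050: g = 0.0355, g' = -1.006 → V/F = 0.085
  V/F = 0.085: g = 0.0014, g' = -0.930 → V/F = 0.087
Converged at V/F = 0.087.
Compositions from xᵢ = zᵢ/(1+V/F(Kᵢ−1)), yᵢ = Kᵢxᵢ:
  1: x = 0.224, y = 0.647
  2: x = 0.625, y = 0.291
  3: x = 0.151, y = 0.062

V/F = 0.087, x_3 = 0.151, y_3 = 0.062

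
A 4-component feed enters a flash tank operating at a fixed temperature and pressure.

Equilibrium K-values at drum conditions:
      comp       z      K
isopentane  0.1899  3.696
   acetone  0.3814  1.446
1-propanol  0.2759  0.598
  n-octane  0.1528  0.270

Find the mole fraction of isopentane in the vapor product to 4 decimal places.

Material balance + equilibrium reduce to Σ zᵢ(Kᵢ−1)/(1+ψ(Kᵢ−1)) = 0.
g(0) = ΣzᵢKᵢ − 1 = 0.4596 and g(1) = 1 − Σzᵢ/Kᵢ = -0.3424, so a root lies in (0, 1).
Iterate (Newton) starting at ψ = 0.5:
  ψ = 0.5000: g = 0.04266, g' = -0.5729 → ψ = 0.5745
  ψ = 0.5745: g = -0.00004, g' = -0.5775 → ψ = 0.5744
Converged at ψ = 0.5744.
Compositions from xᵢ = zᵢ/(1+ψ(Kᵢ−1)), yᵢ = Kᵢxᵢ:
  isopentane: x = 0.0745, y = 0.2754
  acetone: x = 0.3036, y = 0.4390
  1-propanol: x = 0.3587, y = 0.2145
  n-octane: x = 0.2631, y = 0.0710

y_isopentane = 0.2754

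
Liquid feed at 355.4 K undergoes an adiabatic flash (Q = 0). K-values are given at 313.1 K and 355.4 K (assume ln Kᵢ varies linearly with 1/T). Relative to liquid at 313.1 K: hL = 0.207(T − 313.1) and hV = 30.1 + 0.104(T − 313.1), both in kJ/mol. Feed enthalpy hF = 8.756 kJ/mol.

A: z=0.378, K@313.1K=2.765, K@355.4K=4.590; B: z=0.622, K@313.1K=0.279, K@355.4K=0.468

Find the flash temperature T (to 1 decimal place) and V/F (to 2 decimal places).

Adiabatic flash: solve Rachford–Rice at each trial T, then check hF = ψ·hV(T) + (1−ψ)·hL(T).
  T = 313.1 K: K = (2.765, 0.279), RR gives ψ = 0.172, H_out = 5.173 kJ/mol
  T = 355.4 K: K = (4.590, 0.468), RR gives ψ = 0.537, H_out = 22.587 kJ/mol
  T = 334.2 K: K = (3.618, 0.367), RR gives ψ = 0.360, H_out = 14.411 kJ/mol
  T = 323.6 K: K = (3.175, 0.321), RR gives ψ = 0.271, H_out = 10.034 kJ/mol
  T = 318.4 K: K = (2.968, 0.300), RR gives ψ = 0.224, H_out = 7.714 kJ/mol
  T = 321.0 K: K = (3.071, 0.310), RR gives ψ = 0.248, H_out = 8.893 kJ/mol
  T = 319.7 K: K = (3.019, 0.305), RR gives ψ = 0.236, H_out = 8.309 kJ/mol
Linear interpolation between T = 319.7 (H_out = 8.309) and T = 321.0 (H_out = 8.893) on hF = 8.756 gives T ≈ 320.7 K, at which ψ = 0.25.

T = 320.7 K, V/F = 0.25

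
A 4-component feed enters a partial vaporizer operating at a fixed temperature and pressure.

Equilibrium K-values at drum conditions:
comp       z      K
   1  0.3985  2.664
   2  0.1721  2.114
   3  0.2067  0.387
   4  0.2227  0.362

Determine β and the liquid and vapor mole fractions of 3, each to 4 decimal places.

β = 0.6204, x_3 = 0.3336, y_3 = 0.1291

Rachford–Rice: g(β) = Σ zᵢ(Kᵢ−1)/(1+β(Kᵢ−1)) = 0.
g(0) = ΣzᵢKᵢ − 1 = 0.5860 and g(1) = 1 − Σzᵢ/Kᵢ = -0.3803, so a root lies in (0, 1).
Iterate (Newton) starting at β = 0.38:
  β = 0.3800: g = 0.18819, g' = -0.8095 → β = 0.6125
  β = 0.6125: g = 0.00628, g' = -0.7895 → β = 0.6204
Converged at β = 0.6204.
Compositions from xᵢ = zᵢ/(1+β(Kᵢ−1)), yᵢ = Kᵢxᵢ:
  1: x = 0.1961, y = 0.5223
  2: x = 0.1018, y = 0.2151
  3: x = 0.3336, y = 0.1291
  4: x = 0.3686, y = 0.1334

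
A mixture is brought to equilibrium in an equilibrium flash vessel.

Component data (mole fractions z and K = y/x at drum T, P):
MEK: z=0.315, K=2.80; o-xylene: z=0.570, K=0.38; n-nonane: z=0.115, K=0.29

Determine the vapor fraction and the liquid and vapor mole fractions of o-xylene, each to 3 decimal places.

Material balance + equilibrium reduce to Σ zᵢ(Kᵢ−1)/(1+ψ(Kᵢ−1)) = 0.
Check two-phase: ΣzᵢKᵢ = 1.132 > 1 and Σzᵢ/Kᵢ = 2.009 > 1, so g(0) = 0.132 > 0 and g(1) = -1.009 < 0.
Newton iteration, ψ⁰ = 0.5:
  ψ = 0.500: g = -0.3403, g' = -0.882 → ψ = 0.114
  ψ = 0.114: g = 0.0011, g' = -1.025 → ψ = 0.115
Converged at ψ = 0.115.
Compositions from xᵢ = zᵢ/(1+ψ(Kᵢ−1)), yᵢ = Kᵢxᵢ:
  MEK: x = 0.261, y = 0.730
  o-xylene: x = 0.614, y = 0.233
  n-nonane: x = 0.125, y = 0.036

ψ = 0.115, x_o-xylene = 0.614, y_o-xylene = 0.233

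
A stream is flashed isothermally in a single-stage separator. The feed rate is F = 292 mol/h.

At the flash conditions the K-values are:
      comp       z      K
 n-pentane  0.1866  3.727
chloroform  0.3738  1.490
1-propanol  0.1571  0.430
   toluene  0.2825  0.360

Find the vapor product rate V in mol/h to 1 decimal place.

V = 133.2 mol/h

Material balance + equilibrium reduce to Σ zᵢ(Kᵢ−1)/(1+ψ(Kᵢ−1)) = 0.
g(0) = ΣzᵢKᵢ − 1 = 0.4217 and g(1) = 1 − Σzᵢ/Kᵢ = -0.4510, so a root lies in (0, 1).
Newton–Raphson from ψ = 0.67:
  ψ = 0.6700: g = -0.14352, g' = -0.7127 → ψ = 0.4686
  ψ = 0.4686: g = -0.00811, g' = -0.6579 → ψ = 0.4563
Converged at ψ = 0.4563.
Then V = ψ·F = 0.4563·292 = 133.2 mol/h and L = F − V = 158.8 mol/h.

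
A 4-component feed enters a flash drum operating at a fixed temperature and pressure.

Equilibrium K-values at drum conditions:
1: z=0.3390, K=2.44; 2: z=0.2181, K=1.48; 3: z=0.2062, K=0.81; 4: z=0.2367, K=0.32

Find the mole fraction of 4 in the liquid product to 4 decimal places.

Material balance + equilibrium reduce to Σ zᵢ(Kᵢ−1)/(1+V/F(Kᵢ−1)) = 0.
Check two-phase: ΣzᵢKᵢ = 1.3927 > 1 and Σzᵢ/Kᵢ = 1.2806 > 1, so g(0) = 0.3927 > 0 and g(1) = -0.2806 < 0.
Iterate (Newton) starting at V/F = 0.5:
  V/F = 0.5000: g = 0.08108, g' = -0.5306 → V/F = 0.6528
  V/F = 0.6528: g = -0.00282, g' = -0.5795 → V/F = 0.6479
Converged at V/F = 0.6479.
Compositions from xᵢ = zᵢ/(1+V/F(Kᵢ−1)), yᵢ = Kᵢxᵢ:
  1: x = 0.1754, y = 0.4279
  2: x = 0.1664, y = 0.2462
  3: x = 0.2351, y = 0.1905
  4: x = 0.4231, y = 0.1354

x_4 = 0.4231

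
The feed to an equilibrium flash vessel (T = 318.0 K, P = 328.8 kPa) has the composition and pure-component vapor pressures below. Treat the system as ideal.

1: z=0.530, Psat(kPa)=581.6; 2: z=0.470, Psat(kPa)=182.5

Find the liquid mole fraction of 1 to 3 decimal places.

Raoult's law: Kᵢ = Pᵢˢᵃᵗ/P = Pᵢˢᵃᵗ/328.8.
  K_1 = 581.6/328.8 = 1.76886, K_2 = 182.5/328.8 = 0.55505
Material balance + equilibrium reduce to Σ zᵢ(Kᵢ−1)/(1+β(Kᵢ−1)) = 0.
Feasibility: ΣzᵢKᵢ = 1.198, Σzᵢ/Kᵢ = 1.146 — both > 1, two phases present.
Newton iteration, β⁰ = 0.45:
  β = 0.450: g = 0.0413, g' = -0.318 → β = 0.580
Converged at β = 0.580.
Compositions from xᵢ = zᵢ/(1+β(Kᵢ−1)), yᵢ = Kᵢxᵢ:
  1: x = 0.367, y = 0.648
  2: x = 0.633, y = 0.352

x_1 = 0.367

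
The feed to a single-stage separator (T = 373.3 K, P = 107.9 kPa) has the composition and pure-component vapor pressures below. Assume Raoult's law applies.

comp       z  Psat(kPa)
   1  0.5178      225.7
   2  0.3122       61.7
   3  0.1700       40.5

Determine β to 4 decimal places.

Raoult's law: Kᵢ = Pᵢˢᵃᵗ/P = Pᵢˢᵃᵗ/107.9.
  K_1 = 225.7/107.9 = 2.091752, K_2 = 61.7/107.9 = 0.571826, K_3 = 40.5/107.9 = 0.375348
Iterate (Newton) starting at β = 0.37:
  β = 0.3700: g = 0.10571, g' = -0.5061 → β = 0.5788
  β = 0.5788: g = 0.00234, g' = -0.4957 → β = 0.5836
Converged at β = 0.5836.

β = 0.5836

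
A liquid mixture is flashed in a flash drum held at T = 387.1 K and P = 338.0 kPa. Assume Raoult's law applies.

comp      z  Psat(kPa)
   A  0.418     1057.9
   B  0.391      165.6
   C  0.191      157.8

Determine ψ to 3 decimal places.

Raoult's law: Kᵢ = Pᵢˢᵃᵗ/P = Pᵢˢᵃᵗ/338.0.
  K_A = 1057.9/338.0 = 3.12988, K_B = 165.6/338.0 = 0.48994, K_C = 157.8/338.0 = 0.46686
Rachford–Rice: g(ψ) = Σ zᵢ(Kᵢ−1)/(1+ψ(Kᵢ−1)) = 0.
Check two-phase: ΣzᵢKᵢ = 1.589 > 1 and Σzᵢ/Kᵢ = 1.341 > 1, so g(0) = 0.589 > 0 and g(1) = -0.341 < 0.
Newton iteration, ψ⁰ = 0.68:
  ψ = 0.680: g = -0.1014, g' = -0.688 → ψ = 0.533
  ψ = 0.533: g = 0.0011, g' = -0.714 → ψ = 0.534
Converged at ψ = 0.534.

ψ = 0.534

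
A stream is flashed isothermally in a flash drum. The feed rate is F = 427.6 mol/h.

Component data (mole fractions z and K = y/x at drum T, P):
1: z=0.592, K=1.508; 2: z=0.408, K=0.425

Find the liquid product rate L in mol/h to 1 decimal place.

Binary case is linear: z₁(K₁−1)(1+V/F(K₂−1)) + z₂(K₂−1)(1+V/F(K₁−1)) = 0
⇒ V/F = [z₁(K₁−1)+z₂(K₂−1)] / [−(K₁−1)(K₂−1)] = 0.0661/0.2921 = 0.226
Then V = V/F·F = 0.2264·427.6 = 96.8 mol/h and L = F − V = 330.8 mol/h.

L = 330.8 mol/h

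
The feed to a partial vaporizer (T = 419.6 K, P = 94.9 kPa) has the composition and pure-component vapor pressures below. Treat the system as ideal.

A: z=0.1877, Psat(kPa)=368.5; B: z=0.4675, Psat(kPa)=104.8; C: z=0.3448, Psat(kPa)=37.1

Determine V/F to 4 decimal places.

V/F = 0.4369

Raoult's law: Kᵢ = Pᵢˢᵃᵗ/P = Pᵢˢᵃᵗ/94.9.
  K_A = 368.5/94.9 = 3.883035, K_B = 104.8/94.9 = 1.104320, K_C = 37.1/94.9 = 0.390938
Material balance + equilibrium reduce to Σ zᵢ(Kᵢ−1)/(1+V/F(Kᵢ−1)) = 0.
Check two-phase: ΣzᵢKᵢ = 1.3799 > 1 and Σzᵢ/Kᵢ = 1.3537 > 1, so g(0) = 0.3799 > 0 and g(1) = -0.3537 < 0.
Iterate (Newton) starting at V/F = 0.5:
  V/F = 0.5000: g = -0.03397, g' = -0.5308 → V/F = 0.4360
  V/F = 0.4360: g = 0.00047, g' = -0.5480 → V/F = 0.4369
Converged at V/F = 0.4369.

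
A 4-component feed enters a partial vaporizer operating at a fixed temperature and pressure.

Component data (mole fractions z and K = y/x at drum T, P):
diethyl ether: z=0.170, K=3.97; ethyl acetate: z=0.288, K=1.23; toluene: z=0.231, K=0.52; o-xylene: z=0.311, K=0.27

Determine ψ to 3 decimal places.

Material balance + equilibrium reduce to Σ zᵢ(Kᵢ−1)/(1+ψ(Kᵢ−1)) = 0.
g(0) = ΣzᵢKᵢ − 1 = 0.233 and g(1) = 1 − Σzᵢ/Kᵢ = -0.873, so a root lies in (0, 1).
Newton–Raphson from ψ = 0.5:
  ψ = 0.500: g = -0.2408, g' = -0.758 → ψ = 0.182
  ψ = 0.182: g = 0.0077, g' = -0.929 → ψ = 0.191
Converged at ψ = 0.191.

ψ = 0.191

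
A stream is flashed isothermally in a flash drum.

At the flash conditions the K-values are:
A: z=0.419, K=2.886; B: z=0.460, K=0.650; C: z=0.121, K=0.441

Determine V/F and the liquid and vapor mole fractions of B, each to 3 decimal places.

Rachford–Rice: g(V/F) = Σ zᵢ(Kᵢ−1)/(1+V/F(Kᵢ−1)) = 0.
g(0) = ΣzᵢKᵢ − 1 = 0.562 and g(1) = 1 − Σzᵢ/Kᵢ = -0.127, so a root lies in (0, 1).
Iterate (Newton) starting at V/F = 0.37:
  V/F = 0.370: g = 0.1952, g' = -0.651 → V/F = 0.670
  V/F = 0.670: g = 0.0308, g' = -0.484 → V/F = 0.733
  V/F = 0.733: g = 0.0004, g' = -0.473 → V/F = 0.734
Converged at V/F = 0.734.
Compositions from xᵢ = zᵢ/(1+V/F(Kᵢ−1)), yᵢ = Kᵢxᵢ:
  A: x = 0.176, y = 0.507
  B: x = 0.619, y = 0.402
  C: x = 0.205, y = 0.091

V/F = 0.734, x_B = 0.619, y_B = 0.402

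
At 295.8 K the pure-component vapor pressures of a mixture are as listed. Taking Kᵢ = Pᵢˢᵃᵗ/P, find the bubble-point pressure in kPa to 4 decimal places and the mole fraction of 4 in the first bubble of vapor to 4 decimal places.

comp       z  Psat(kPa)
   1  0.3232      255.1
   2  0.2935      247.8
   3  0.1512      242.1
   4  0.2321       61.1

Pbub = 205.9644 kPa, y_4 = 0.0689

At the bubble point ψ → 0, so ΣzᵢKᵢ = 1 with Kᵢ = Pᵢˢᵃᵗ/P ⇒ P = ΣzᵢPᵢˢᵃᵗ.
P = 0.3232·255.1 + 0.2935·247.8 + 0.1512·242.1 + 0.2321·61.1 = 205.9644 kPa
yᵢ = zᵢPᵢˢᵃᵗ/P ⇒ y_4 = 0.2321·61.1/205.9644 = 0.0689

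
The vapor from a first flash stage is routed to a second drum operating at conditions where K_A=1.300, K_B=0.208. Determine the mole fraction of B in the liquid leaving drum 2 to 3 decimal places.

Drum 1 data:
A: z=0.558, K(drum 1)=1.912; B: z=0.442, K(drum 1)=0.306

Drum 1:
Material balance + equilibrium reduce to Σ zᵢ(Kᵢ−1)/(1+ψ₁(Kᵢ−1)) = 0.
Check two-phase: ΣzᵢKᵢ = 1.202 > 1 and Σzᵢ/Kᵢ = 1.736 > 1, so g(0) = 0.202 > 0 and g(1) = -0.736 < 0.
Iterate (Newton) starting at ψ₁ = 0.5:
  ψ₁ = 0.500: g = -0.1202, g' = -0.718 → ψ₁ = 0.333
  ψ₁ = 0.333: g = -0.0083, g' = -0.633 → ψ₁ = 0.319
Converged at ψ₁ = 0.319.
Drum-1 compositions:
  A: x = 0.432, y = 0.826
  B: x = 0.568, y = 0.174
Drum-2 feed = drum-1 vapor: z₂ = (0.8262, 0.1738).
Drum 2:
Material balance + equilibrium reduce to Σ zᵢ(Kᵢ−1)/(1+ψ₂(Kᵢ−1)) = 0.
g(0) = ΣzᵢKᵢ − 1 = 0.110 and g(1) = 1 − Σzᵢ/Kᵢ = -0.471, so a root lies in (0, 1).
Newton iteration, ψ₂⁰ = 0.5:
  ψ₂ = 0.500: g = -0.0123, g' = -0.355 → ψ₂ = 0.465
  ψ₂ = 0.465: g = -0.0004, g' = -0.331 → ψ₂ = 0.464
Converged at ψ₂ = 0.464.
  A: x = 0.725, y = 0.943
  B: x = 0.275, y = 0.057

x_B (drum 2) = 0.275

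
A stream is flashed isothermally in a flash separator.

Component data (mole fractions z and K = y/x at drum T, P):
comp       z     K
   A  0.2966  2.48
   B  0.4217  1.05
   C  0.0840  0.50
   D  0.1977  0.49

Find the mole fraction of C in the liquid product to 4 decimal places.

Rachford–Rice: g(ψ) = Σ zᵢ(Kᵢ−1)/(1+ψ(Kᵢ−1)) = 0.
g(0) = ΣzᵢKᵢ − 1 = 0.3172 and g(1) = 1 − Σzᵢ/Kᵢ = -0.0927, so a root lies in (0, 1).
Newton iteration, ψ⁰ = 0.36:
  ψ = 0.3600: g = 0.13237, g' = -0.3859 → ψ = 0.7030
  ψ = 0.7030: g = 0.01355, g' = -0.3319 → ψ = 0.7438
  ψ = 0.7438: g = -0.00005, g' = -0.3349 → ψ = 0.7437
Converged at ψ = 0.7437.
Compositions from xᵢ = zᵢ/(1+ψ(Kᵢ−1)), yᵢ = Kᵢxᵢ:
  A: x = 0.1412, y = 0.3502
  B: x = 0.4066, y = 0.4269
  C: x = 0.1337, y = 0.0669
  D: x = 0.3185, y = 0.1561

x_C = 0.1337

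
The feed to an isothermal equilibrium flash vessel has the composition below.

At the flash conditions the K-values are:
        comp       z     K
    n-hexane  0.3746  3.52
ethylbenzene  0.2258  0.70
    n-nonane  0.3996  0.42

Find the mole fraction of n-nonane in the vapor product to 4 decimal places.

Iterate (Newton) starting at V/F = 0.59:
  V/F = 0.5900: g = -0.05505, g' = -0.7253 → V/F = 0.5141
  V/F = 0.5141: g = 0.00089, g' = -0.7528 → V/F = 0.5153
Converged at V/F = 0.5153.
Compositions from xᵢ = zᵢ/(1+V/F(Kᵢ−1)), yᵢ = Kᵢxᵢ:
  n-hexane: x = 0.1630, y = 0.5737
  ethylbenzene: x = 0.2671, y = 0.1870
  n-nonane: x = 0.5699, y = 0.2394

y_n-nonane = 0.2394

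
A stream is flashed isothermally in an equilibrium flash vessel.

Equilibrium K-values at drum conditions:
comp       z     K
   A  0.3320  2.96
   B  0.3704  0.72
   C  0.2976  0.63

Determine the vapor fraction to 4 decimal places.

Newton–Raphson from ψ = 0.44:
  ψ = 0.4400: g = 0.09959, g' = -0.4636 → ψ = 0.6548
  ψ = 0.6548: g = 0.01266, g' = -0.3591 → ψ = 0.6901
  ψ = 0.6901: g = 0.00019, g' = -0.3485 → ψ = 0.6906
Converged at ψ = 0.6906.

ψ = 0.6906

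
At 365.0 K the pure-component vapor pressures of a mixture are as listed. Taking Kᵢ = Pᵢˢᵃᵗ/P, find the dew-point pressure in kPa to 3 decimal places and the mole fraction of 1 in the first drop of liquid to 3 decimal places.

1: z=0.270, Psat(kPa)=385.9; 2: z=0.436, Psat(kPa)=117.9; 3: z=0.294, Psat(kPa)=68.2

Pdew = 114.830 kPa, x_1 = 0.080

At the dew point ψ → 1, so Σzᵢ/Kᵢ = 1 with Kᵢ = Pᵢˢᵃᵗ/P ⇒ 1/P = Σzᵢ/Pᵢˢᵃᵗ.
1/P = 0.270/385.9 + 0.436/117.9 + 0.294/68.2 = 0.008709 ⇒ P = 114.830 kPa
xᵢ = zᵢP/Pᵢˢᵃᵗ ⇒ x_1 = 0.270·114.830/385.9 = 0.080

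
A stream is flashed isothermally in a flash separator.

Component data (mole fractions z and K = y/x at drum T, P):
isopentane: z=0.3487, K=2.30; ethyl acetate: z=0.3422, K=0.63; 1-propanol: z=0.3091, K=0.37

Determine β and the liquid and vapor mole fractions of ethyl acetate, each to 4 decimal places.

Newton–Raphson from β = 0.5:
  β = 0.5000: g = -0.16490, g' = -0.5484 → β = 0.1993
  β = 0.1993: g = 0.00063, g' = -0.5868 → β = 0.2004
Converged at β = 0.2004.
Compositions from xᵢ = zᵢ/(1+β(Kᵢ−1)), yᵢ = Kᵢxᵢ:
  isopentane: x = 0.2766, y = 0.6363
  ethyl acetate: x = 0.3696, y = 0.2329
  1-propanol: x = 0.3538, y = 0.1309

β = 0.2004, x_ethyl acetate = 0.3696, y_ethyl acetate = 0.2329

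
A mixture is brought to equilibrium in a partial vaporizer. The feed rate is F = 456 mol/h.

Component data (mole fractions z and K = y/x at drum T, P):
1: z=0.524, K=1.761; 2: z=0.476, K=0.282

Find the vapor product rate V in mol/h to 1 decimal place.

Let ψ = V/F and solve Σ zᵢ(Kᵢ−1)/(1+ψ(Kᵢ−1)) = 0.
g(0) = ΣzᵢKᵢ − 1 = 0.057 and g(1) = 1 − Σzᵢ/Kᵢ = -0.986, so a root lies in (0, 1).
Iterate (Newton) starting at ψ = 0.46:
  ψ = 0.460: g = -0.2149, g' = -0.714 → ψ = 0.159
  ψ = 0.159: g = -0.0300, g' = -0.554 → ψ = 0.105
  ψ = 0.105: g = -0.0002, g' = -0.547 → ψ = 0.104
Converged at ψ = 0.104.
Then V = ψ·F = 0.1043·456 = 47.6 mol/h and L = F − V = 408.4 mol/h.

V = 47.6 mol/h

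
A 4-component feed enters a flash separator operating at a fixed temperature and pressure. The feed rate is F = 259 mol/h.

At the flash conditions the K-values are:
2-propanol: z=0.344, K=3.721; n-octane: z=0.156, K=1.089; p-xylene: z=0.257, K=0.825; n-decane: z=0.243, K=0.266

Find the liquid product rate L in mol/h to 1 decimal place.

Rachford–Rice: g(β) = Σ zᵢ(Kᵢ−1)/(1+β(Kᵢ−1)) = 0.
g(0) = ΣzᵢKᵢ − 1 = 0.727 and g(1) = 1 − Σzᵢ/Kᵢ = -0.461, so a root lies in (0, 1).
Iterate (Newton) starting at β = 0.46:
  β = 0.460: g = 0.1108, g' = -0.811 → β = 0.597
  β = 0.597: g = 0.0024, g' = -0.795 → β = 0.600
Converged at β = 0.600.
Then V = β·F = 0.5997·259 = 155.3 mol/h and L = F − V = 103.7 mol/h.

L = 103.7 mol/h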